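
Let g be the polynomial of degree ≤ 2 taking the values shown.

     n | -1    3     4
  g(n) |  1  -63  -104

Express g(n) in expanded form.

g(n) = -5n^2 - 6n

Using the Lagrange interpolation formula with nodes -1, 3, 4:
  L_0(n) = (n - 3)(n - 4) / 20
  L_1(n) = (n + 1)(n - 4) / -4
  L_2(n) = (n + 1)(n - 3) / 5
Then g(n) = 1·L_0(n) - 63·L_1(n) - 104·L_2(n).
Expanding and collecting terms gives g(n) = -5n^2 - 6n.
Check: g(4) = -104. ✓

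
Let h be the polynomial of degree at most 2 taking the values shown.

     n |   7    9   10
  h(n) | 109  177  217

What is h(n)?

Using the Lagrange interpolation formula with nodes 7, 9, 10:
  L_0(n) = (n - 9)(n - 10) / 6
  L_1(n) = (n - 7)(n - 10) / -2
  L_2(n) = (n - 7)(n - 9) / 3
Then h(n) = 109·L_0(n) + 177·L_1(n) + 217·L_2(n).
Expanding and collecting terms gives h(n) = 2n^2 + 2n - 3.
Check: h(7) = 109. ✓

h(n) = 2n^2 + 2n - 3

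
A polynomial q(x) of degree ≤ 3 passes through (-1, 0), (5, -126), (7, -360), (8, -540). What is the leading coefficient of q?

Write q(x) = ax^3 + bx^2 + cx + d. Substituting each data point gives a linear system:
  -a + b - c + d = 0
  125a + 25b + 5c + d = -126
  343a + 49b + 7c + d = -360
  512a + 64b + 8c + d = -540
Solving the system yields a = -1, b = -1, c = 4, d = 4.
So q(x) = -x^3 - x^2 + 4x + 4.
The leading coefficient is -1.

-1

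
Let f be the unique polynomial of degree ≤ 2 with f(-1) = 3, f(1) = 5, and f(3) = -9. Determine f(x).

Write f(x) = ax^2 + bx + c. Substituting each data point gives a linear system:
  a - b + c = 3
  a + b + c = 5
  9a + 3b + c = -9
Solving the system yields a = -2, b = 1, c = 6.
So f(x) = -2x² + x + 6.
Check: f(1) = 5. ✓

f(x) = -2x^2 + x + 6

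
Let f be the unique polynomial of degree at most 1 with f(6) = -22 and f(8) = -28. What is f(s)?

Using the Lagrange interpolation formula with nodes 6, 8:
  L_0(s) = (s - 8) / -2
  L_1(s) = (s - 6) / 2
Then f(s) = -22·L_0(s) - 28·L_1(s).
Expanding and collecting terms gives f(s) = -3s - 4.
Check: f(8) = -28. ✓

f(s) = -3s - 4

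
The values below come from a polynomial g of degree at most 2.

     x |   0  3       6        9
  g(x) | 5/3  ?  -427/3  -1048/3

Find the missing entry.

-76/3

On equispaced nodes a degree-2 polynomial has vanishing third forward difference, so
  - g(0) + 3·g(3) - 3·g(6) + g(9) = 0.
Substituting the known values and solving for g(3):
  3·g(3) = -76
  g(3) = -76/3.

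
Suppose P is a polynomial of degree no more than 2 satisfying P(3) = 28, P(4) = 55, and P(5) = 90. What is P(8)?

243

Write P(u) = au^2 + bu + c. Substituting each data point gives a linear system:
  9a + 3b + c = 28
  16a + 4b + c = 55
  25a + 5b + c = 90
Solving the system yields a = 4, b = -1, c = -5.
So P(u) = 4u^2 - u - 5.
Then P(8) = 243.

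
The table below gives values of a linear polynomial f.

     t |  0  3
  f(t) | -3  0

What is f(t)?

Write f(t) = at + b. Substituting each data point gives a linear system:
  b = -3
  3a + b = 0
Solving the system yields a = 1, b = -3.
So f(t) = t - 3.
Check: f(3) = 0. ✓

f(t) = t - 3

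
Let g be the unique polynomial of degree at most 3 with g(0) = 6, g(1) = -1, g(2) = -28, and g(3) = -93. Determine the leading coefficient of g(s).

Write g(s) = as^3 + bs^2 + cs + d. Substituting each data point gives a linear system:
  d = 6
  a + b + c + d = -1
  8a + 4b + 2c + d = -28
  27a + 9b + 3c + d = -93
Solving the system yields a = -3, b = -1, c = -3, d = 6.
So g(s) = -3s³ - s² - 3s + 6.
The leading coefficient is -3.

-3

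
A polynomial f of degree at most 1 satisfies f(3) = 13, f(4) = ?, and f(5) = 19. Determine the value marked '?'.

16

The 2 known points determine the degree-1 polynomial uniquely.
Write f(x) = ax + b. Substituting each data point gives a linear system:
  3a + b = 13
  5a + b = 19
Solving the system yields a = 3, b = 4.
So f(x) = 3x + 4.
Then f(4) = 16.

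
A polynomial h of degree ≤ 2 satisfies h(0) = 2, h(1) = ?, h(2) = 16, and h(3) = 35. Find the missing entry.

The 3 known points determine the degree-2 polynomial uniquely.
Write h(t) = at^2 + bt + c. Substituting each data point gives a linear system:
  c = 2
  4a + 2b + c = 16
  9a + 3b + c = 35
Solving the system yields a = 4, b = -1, c = 2.
So h(t) = 4t^2 - t + 2.
Then h(1) = 5.

5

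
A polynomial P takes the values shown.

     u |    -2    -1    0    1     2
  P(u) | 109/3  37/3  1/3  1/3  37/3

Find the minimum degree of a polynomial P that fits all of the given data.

Forward differences of the values at u = -2, -1, 0, 1, 2:
  P  : 109/3  37/3  1/3  1/3  37/3
  Δ  : -24  -12  0  12
  Δ^2: 12  12  12
  Δ^3: 0  0
  Δ^4: 0
The second differences are constant (12) and nonzero, while all higher differences vanish, so the minimal degree is 2.

2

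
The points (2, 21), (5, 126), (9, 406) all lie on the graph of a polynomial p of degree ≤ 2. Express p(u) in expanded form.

p(u) = 5u^2 + 1

Using the Lagrange interpolation formula with nodes 2, 5, 9:
  L_0(u) = (u - 5)(u - 9) / 21
  L_1(u) = (u - 2)(u - 9) / -12
  L_2(u) = (u - 2)(u - 5) / 28
Then p(u) = 21·L_0(u) + 126·L_1(u) + 406·L_2(u).
Expanding and collecting terms gives p(u) = 5u² + 1.
Check: p(9) = 406. ✓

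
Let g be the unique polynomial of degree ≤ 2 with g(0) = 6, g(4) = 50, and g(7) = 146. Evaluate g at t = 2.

Using the Lagrange interpolation formula with nodes 0, 4, 7:
  L_0(t) = (t - 4)(t - 7) / 28
  L_1(t) = t(t - 7) / -12
  L_2(t) = t(t - 4) / 21
Then g(t) = 6·L_0(t) + 50·L_1(t) + 146·L_2(t).
Expanding and collecting terms gives g(t) = 3t^2 - t + 6.
Evaluating at t = 2: g(2) = 16.

16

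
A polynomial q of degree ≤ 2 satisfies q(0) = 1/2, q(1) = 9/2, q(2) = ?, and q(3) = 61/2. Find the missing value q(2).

The 3 known points determine the degree-2 polynomial uniquely.
Write q(s) = as^2 + bs + c. Substituting each data point gives a linear system:
  c = 1/2
  a + b + c = 9/2
  9a + 3b + c = 61/2
Solving the system yields a = 3, b = 1, c = 1/2.
So q(s) = 3s^2 + s + 1/2.
Then q(2) = 29/2.

29/2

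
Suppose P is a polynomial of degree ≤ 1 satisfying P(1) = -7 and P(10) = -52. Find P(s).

P(s) = -5s - 2

Write P(s) = as + b. Substituting each data point gives a linear system:
  a + b = -7
  10a + b = -52
Solving the system yields a = -5, b = -2.
So P(s) = -5s - 2.
Check: P(10) = -52. ✓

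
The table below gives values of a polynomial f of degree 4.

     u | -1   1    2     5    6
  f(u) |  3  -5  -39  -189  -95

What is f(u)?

Write f(u) = au^4 + bu^3 + cu^2 + du + e. Substituting each data point gives a linear system:
  a - b + c - d + e = 3
  a + b + c + d + e = -5
  16a + 8b + 4c + 2d + e = -39
  625a + 125b + 25c + 5d + e = -189
  1296a + 216b + 36c + 6d + e = -95
Solving the system yields a = 1, b = -6, c = -3, d = 2, e = 1.
So f(u) = u^4 - 6u^3 - 3u^2 + 2u + 1.
Check: f(5) = -189. ✓

f(u) = u^4 - 6u^3 - 3u^2 + 2u + 1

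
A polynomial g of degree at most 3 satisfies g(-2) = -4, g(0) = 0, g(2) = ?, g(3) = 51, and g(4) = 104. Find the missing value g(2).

20

The 4 known points determine the degree-3 polynomial uniquely.
Write g(s) = as^3 + bs^2 + cs + d. Substituting each data point gives a linear system:
  -8a + 4b - 2c + d = -4
  d = 0
  27a + 9b + 3c + d = 51
  64a + 16b + 4c + d = 104
Solving the system yields a = 1, b = 2, c = 2, d = 0.
So g(s) = s^3 + 2s^2 + 2s.
Then g(2) = 20.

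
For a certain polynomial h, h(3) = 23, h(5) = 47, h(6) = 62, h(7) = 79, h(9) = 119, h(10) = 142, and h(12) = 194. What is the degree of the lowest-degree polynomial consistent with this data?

Divided differences on the nodes 3, 5, 6, 7, 9, 10, 12:
  order 0: 23  47  62  79  119  142  194
  order 1: 12  15  17  20  23  26
  order 2: 1  1  1  1  1
  order 3: 0  0  0  0
  order 4: 0  0  0
  order 5: 0  0
  order 6: 0
The order-2 divided differences are all 1 (nonzero) and every higher order vanishes, so the data lies on a polynomial of degree exactly 2.

2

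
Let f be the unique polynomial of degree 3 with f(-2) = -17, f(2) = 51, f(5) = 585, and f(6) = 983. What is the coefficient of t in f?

Write f(t) = at^3 + bt^2 + ct + d. Substituting each data point gives a linear system:
  -8a + 4b - 2c + d = -17
  8a + 4b + 2c + d = 51
  125a + 25b + 5c + d = 585
  216a + 36b + 6c + d = 983
Solving the system yields a = 4, b = 3, c = 1, d = 5.
So f(t) = 4t^3 + 3t^2 + t + 5.
The coefficient of t is 1.

1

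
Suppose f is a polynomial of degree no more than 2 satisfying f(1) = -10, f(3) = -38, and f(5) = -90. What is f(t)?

Using the Lagrange interpolation formula with nodes 1, 3, 5:
  L_0(t) = (t - 3)(t - 5) / 8
  L_1(t) = (t - 1)(t - 5) / -4
  L_2(t) = (t - 1)(t - 3) / 8
Then f(t) = -10·L_0(t) - 38·L_1(t) - 90·L_2(t).
Expanding and collecting terms gives f(t) = -3t² - 2t - 5.
Check: f(5) = -90. ✓

f(t) = -3t^2 - 2t - 5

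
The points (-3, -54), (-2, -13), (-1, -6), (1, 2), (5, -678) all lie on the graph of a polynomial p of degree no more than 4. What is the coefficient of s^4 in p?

Write p(s) = as^4 + bs^3 + cs^2 + ds + e. Substituting each data point gives a linear system:
  81a - 27b + 9c - 3d + e = -54
  16a - 8b + 4c - 2d + e = -13
  a - b + c - d + e = -6
  a + b + c + d + e = 2
  625a + 125b + 25c + 5d + e = -678
Solving the system yields a = -1, b = -1, c = 2, d = 5, e = -3.
So p(s) = -s⁴ - s³ + 2s² + 5s - 3.
The leading coefficient is -1.

-1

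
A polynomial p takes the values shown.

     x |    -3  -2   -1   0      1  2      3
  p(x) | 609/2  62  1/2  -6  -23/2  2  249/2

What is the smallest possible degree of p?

4

Forward differences of the values at x = -3, -2, -1, 0, 1, 2, 3:
  p  : 609/2  62  1/2  -6  -23/2  2  249/2
  Δ  : -485/2  -123/2  -13/2  -11/2  27/2  245/2
  Δ^2: 181  55  1  19  109
  Δ^3: -126  -54  18  90
  Δ^4: 72  72  72
  Δ^5: 0  0
  Δ^6: 0
The fourth differences are constant (72) and nonzero, while all higher differences vanish, so the minimal degree is 4.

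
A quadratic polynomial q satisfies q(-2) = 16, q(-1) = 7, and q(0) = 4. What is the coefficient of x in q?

Write q(x) = ax^2 + bx + c. Substituting each data point gives a linear system:
  4a - 2b + c = 16
  a - b + c = 7
  c = 4
Solving the system yields a = 3, b = 0, c = 4.
So q(x) = 3x² + 4.
The coefficient of x is 0.

0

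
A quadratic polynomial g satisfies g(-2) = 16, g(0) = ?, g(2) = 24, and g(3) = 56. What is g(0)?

-4

The 3 known points determine the degree-2 polynomial uniquely.
Write g(t) = at^2 + bt + c. Substituting each data point gives a linear system:
  4a - 2b + c = 16
  4a + 2b + c = 24
  9a + 3b + c = 56
Solving the system yields a = 6, b = 2, c = -4.
So g(t) = 6t^2 + 2t - 4.
Then g(0) = -4.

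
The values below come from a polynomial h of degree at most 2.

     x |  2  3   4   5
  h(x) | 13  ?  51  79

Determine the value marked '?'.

29

On equispaced nodes a degree-2 polynomial has vanishing third forward difference, so
  - h(2) + 3·h(3) - 3·h(4) + h(5) = 0.
Substituting the known values and solving for h(3):
  3·h(3) = 87
  h(3) = 29.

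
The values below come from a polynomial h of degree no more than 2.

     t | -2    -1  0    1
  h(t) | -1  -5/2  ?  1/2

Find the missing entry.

The 3 known points determine the degree-2 polynomial uniquely.
Write h(t) = at^2 + bt + c. Substituting each data point gives a linear system:
  4a - 2b + c = -1
  a - b + c = -5/2
  a + b + c = 1/2
Solving the system yields a = 1, b = 3/2, c = -2.
So h(t) = t² + (3/2)t - 2.
Then h(0) = -2.

-2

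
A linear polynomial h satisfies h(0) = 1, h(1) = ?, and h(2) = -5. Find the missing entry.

On equispaced nodes a degree-1 polynomial has vanishing second forward difference, so
  h(0) - 2·h(1) + h(2) = 0.
Substituting the known values and solving for h(1):
  -2·h(1) = 4
  h(1) = -2.

-2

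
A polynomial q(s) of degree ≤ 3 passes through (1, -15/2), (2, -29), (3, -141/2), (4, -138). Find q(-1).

Write q(s) = as^3 + bs^2 + cs + d. Substituting each data point gives a linear system:
  a + b + c + d = -15/2
  8a + 4b + 2c + d = -29
  27a + 9b + 3c + d = -141/2
  64a + 16b + 4c + d = -138
Solving the system yields a = -1, b = -4, c = -5/2, d = 0.
So q(s) = -s^3 - 4s^2 - (5/2)s.
Then q(-1) = -1/2.

-1/2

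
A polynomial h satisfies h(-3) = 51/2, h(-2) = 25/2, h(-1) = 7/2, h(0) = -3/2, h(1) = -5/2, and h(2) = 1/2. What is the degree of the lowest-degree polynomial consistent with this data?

Forward differences of the values at s = -3, -2, -1, 0, 1, 2:
  h  : 51/2  25/2  7/2  -3/2  -5/2  1/2
  Δ  : -13  -9  -5  -1  3
  Δ^2: 4  4  4  4
  Δ^3: 0  0  0
  Δ^4: 0  0
  Δ^5: 0
The second differences are constant (4) and nonzero, while all higher differences vanish, so the minimal degree is 2.

2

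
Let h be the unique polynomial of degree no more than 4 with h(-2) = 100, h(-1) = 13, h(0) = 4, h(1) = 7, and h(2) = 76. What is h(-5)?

Using the Lagrange interpolation formula with nodes -2, -1, 0, 1, 2:
  L_0(t) = (t + 1)t(t - 1)(t - 2) / 24
  L_1(t) = (t + 2)t(t - 1)(t - 2) / -6
  L_2(t) = (t + 2)(t + 1)(t - 1)(t - 2) / 4
  L_3(t) = (t + 2)(t + 1)t(t - 2) / -6
  L_4(t) = (t + 2)(t + 1)t(t - 1) / 24
Then h(t) = 100·L_0(t) + 13·L_1(t) + 4·L_2(t) + 7·L_3(t) + 76·L_4(t).
Expanding and collecting terms gives h(t) = 5t^4 - t^3 + t^2 - 2t + 4.
Evaluating at t = -5: h(-5) = 3289.

3289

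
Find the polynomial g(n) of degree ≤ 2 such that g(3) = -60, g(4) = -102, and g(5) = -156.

g(n) = -6n^2 - 6

Using the Lagrange interpolation formula with nodes 3, 4, 5:
  L_0(n) = (n - 4)(n - 5) / 2
  L_1(n) = (n - 3)(n - 5) / -1
  L_2(n) = (n - 3)(n - 4) / 2
Then g(n) = -60·L_0(n) - 102·L_1(n) - 156·L_2(n).
Expanding and collecting terms gives g(n) = -6n^2 - 6.
Check: g(4) = -102. ✓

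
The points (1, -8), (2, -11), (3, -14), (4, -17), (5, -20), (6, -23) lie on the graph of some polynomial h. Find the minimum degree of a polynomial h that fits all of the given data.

Forward differences of the values at n = 1, 2, 3, 4, 5, 6:
  h  : -8  -11  -14  -17  -20  -23
  Δ  : -3  -3  -3  -3  -3
  Δ^2: 0  0  0  0
  Δ^3: 0  0  0
  Δ^4: 0  0
  Δ^5: 0
The first differences are constant (-3) and nonzero, while all higher differences vanish, so the minimal degree is 1.

1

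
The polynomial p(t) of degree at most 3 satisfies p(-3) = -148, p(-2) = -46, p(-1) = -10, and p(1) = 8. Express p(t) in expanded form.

Write p(t) = at^3 + bt^2 + ct + d. Substituting each data point gives a linear system:
  -27a + 9b - 3c + d = -148
  -8a + 4b - 2c + d = -46
  -a + b - c + d = -10
  a + b + c + d = 8
Solving the system yields a = 6, b = 3, c = 3, d = -4.
So p(t) = 6t^3 + 3t^2 + 3t - 4.
Check: p(-2) = -46. ✓

p(t) = 6t^3 + 3t^2 + 3t - 4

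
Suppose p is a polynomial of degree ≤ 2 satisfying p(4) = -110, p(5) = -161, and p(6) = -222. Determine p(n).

p(n) = -5n^2 - 6n - 6

Write p(n) = an^2 + bn + c. Substituting each data point gives a linear system:
  16a + 4b + c = -110
  25a + 5b + c = -161
  36a + 6b + c = -222
Solving the system yields a = -5, b = -6, c = -6.
So p(n) = -5n² - 6n - 6.
Check: p(5) = -161. ✓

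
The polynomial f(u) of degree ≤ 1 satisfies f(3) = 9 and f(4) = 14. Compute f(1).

-1

Using the Lagrange interpolation formula with nodes 3, 4:
  L_0(u) = (u - 4) / -1
  L_1(u) = (u - 3) / 1
Then f(u) = 9·L_0(u) + 14·L_1(u).
Expanding and collecting terms gives f(u) = 5u - 6.
Evaluating at u = 1: f(1) = -1.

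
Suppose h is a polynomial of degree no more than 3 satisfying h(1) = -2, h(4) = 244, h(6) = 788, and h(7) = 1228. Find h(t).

Write h(t) = at^3 + bt^2 + ct + d. Substituting each data point gives a linear system:
  a + b + c + d = -2
  64a + 16b + 4c + d = 244
  216a + 36b + 6c + d = 788
  343a + 49b + 7c + d = 1228
Solving the system yields a = 3, b = 5, c = -6, d = -4.
So h(t) = 3t^3 + 5t^2 - 6t - 4.
Check: h(6) = 788. ✓

h(t) = 3t^3 + 5t^2 - 6t - 4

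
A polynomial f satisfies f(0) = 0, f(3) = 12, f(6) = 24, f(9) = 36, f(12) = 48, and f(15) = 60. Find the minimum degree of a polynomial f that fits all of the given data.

1

Forward differences of the values at t = 0, 3, 6, 9, 12, 15:
  f  : 0  12  24  36  48  60
  Δ  : 12  12  12  12  12
  Δ^2: 0  0  0  0
  Δ^3: 0  0  0
  Δ^4: 0  0
  Δ^5: 0
The first differences are constant (12) and nonzero, while all higher differences vanish, so the minimal degree is 1.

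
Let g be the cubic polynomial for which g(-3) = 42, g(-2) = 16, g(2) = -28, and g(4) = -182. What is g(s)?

Write g(s) = as^3 + bs^2 + cs + d. Substituting each data point gives a linear system:
  -27a + 9b - 3c + d = 42
  -8a + 4b - 2c + d = 16
  8a + 4b + 2c + d = -28
  64a + 16b + 4c + d = -182
Solving the system yields a = -2, b = -3, c = -3, d = 6.
So g(s) = -2s³ - 3s² - 3s + 6.
Check: g(-2) = 16. ✓

g(s) = -2s^3 - 3s^2 - 3s + 6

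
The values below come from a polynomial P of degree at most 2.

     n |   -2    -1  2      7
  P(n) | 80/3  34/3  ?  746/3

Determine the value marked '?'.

76/3

The 3 known points determine the degree-2 polynomial uniquely.
Write P(n) = an^2 + bn + c. Substituting each data point gives a linear system:
  4a - 2b + c = 80/3
  a - b + c = 34/3
  49a + 7b + c = 746/3
Solving the system yields a = 5, b = -1/3, c = 6.
So P(n) = 5n^2 - (1/3)n + 6.
Then P(2) = 76/3.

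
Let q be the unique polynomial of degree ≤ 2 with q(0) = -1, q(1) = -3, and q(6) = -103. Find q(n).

q(n) = -3n^2 + n - 1

Write q(n) = an^2 + bn + c. Substituting each data point gives a linear system:
  c = -1
  a + b + c = -3
  36a + 6b + c = -103
Solving the system yields a = -3, b = 1, c = -1.
So q(n) = -3n^2 + n - 1.
Check: q(0) = -1. ✓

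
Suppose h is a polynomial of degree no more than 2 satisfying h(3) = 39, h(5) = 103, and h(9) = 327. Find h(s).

h(s) = 4s^2 + 3

Write h(s) = as^2 + bs + c. Substituting each data point gives a linear system:
  9a + 3b + c = 39
  25a + 5b + c = 103
  81a + 9b + c = 327
Solving the system yields a = 4, b = 0, c = 3.
So h(s) = 4s^2 + 3.
Check: h(9) = 327. ✓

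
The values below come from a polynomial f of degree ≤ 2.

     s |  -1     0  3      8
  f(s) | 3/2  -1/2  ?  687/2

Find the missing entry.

The 3 known points determine the degree-2 polynomial uniquely.
Write f(s) = as^2 + bs + c. Substituting each data point gives a linear system:
  a - b + c = 3/2
  c = -1/2
  64a + 8b + c = 687/2
Solving the system yields a = 5, b = 3, c = -1/2.
So f(s) = 5s² + 3s - 1/2.
Then f(3) = 107/2.

107/2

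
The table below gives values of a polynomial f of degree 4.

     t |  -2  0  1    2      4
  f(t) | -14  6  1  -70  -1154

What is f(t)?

f(t) = -4t^4 - 3t^3 + 4t^2 - 2t + 6

Write f(t) = at^4 + bt^3 + ct^2 + dt + e. Substituting each data point gives a linear system:
  16a - 8b + 4c - 2d + e = -14
  e = 6
  a + b + c + d + e = 1
  16a + 8b + 4c + 2d + e = -70
  256a + 64b + 16c + 4d + e = -1154
Solving the system yields a = -4, b = -3, c = 4, d = -2, e = 6.
So f(t) = -4t^4 - 3t^3 + 4t^2 - 2t + 6.
Check: f(0) = 6. ✓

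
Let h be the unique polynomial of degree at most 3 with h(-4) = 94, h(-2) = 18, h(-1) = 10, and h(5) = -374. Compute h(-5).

186

Write h(x) = ax^3 + bx^2 + cx + d. Substituting each data point gives a linear system:
  -64a + 16b - 4c + d = 94
  -8a + 4b - 2c + d = 18
  -a + b - c + d = 10
  125a + 25b + 5c + d = -374
Solving the system yields a = -2, b = -4, c = -6, d = 6.
So h(x) = -2x^3 - 4x^2 - 6x + 6.
Then h(-5) = 186.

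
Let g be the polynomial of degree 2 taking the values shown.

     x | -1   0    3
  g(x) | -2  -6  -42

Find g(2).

-26

Using the Lagrange interpolation formula with nodes -1, 0, 3:
  L_0(x) = x(x - 3) / 4
  L_1(x) = (x + 1)(x - 3) / -3
  L_2(x) = (x + 1)x / 12
Then g(x) = -2·L_0(x) - 6·L_1(x) - 42·L_2(x).
Expanding and collecting terms gives g(x) = -2x² - 6x - 6.
Evaluating at x = 2: g(2) = -26.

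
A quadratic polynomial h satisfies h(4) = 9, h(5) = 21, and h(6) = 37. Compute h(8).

81

Forward differences of the values at x = 4, 5, 6:
  h  : 9  21  37
  Δ  : 12  16
  Δ^2: 4
The second differences are constant, confirming degree 2.
Interpolating (Newton forward form) and evaluating at x = 8 gives h(8) = 81.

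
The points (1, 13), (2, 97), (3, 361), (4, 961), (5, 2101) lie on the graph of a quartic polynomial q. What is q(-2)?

1

Using the Lagrange interpolation formula with nodes 1, 2, 3, 4, 5:
  L_0(n) = (n - 2)(n - 3)(n - 4)(n - 5) / 24
  L_1(n) = (n - 1)(n - 3)(n - 4)(n - 5) / -6
  L_2(n) = (n - 1)(n - 2)(n - 4)(n - 5) / 4
  L_3(n) = (n - 1)(n - 2)(n - 3)(n - 5) / -6
  L_4(n) = (n - 1)(n - 2)(n - 3)(n - 4) / 24
Then q(n) = 13·L_0(n) + 97·L_1(n) + 361·L_2(n) + 961·L_3(n) + 2101·L_4(n).
Expanding and collecting terms gives q(n) = 2n^4 + 6n^3 + 4n^2 + 1.
Evaluating at n = -2: q(-2) = 1.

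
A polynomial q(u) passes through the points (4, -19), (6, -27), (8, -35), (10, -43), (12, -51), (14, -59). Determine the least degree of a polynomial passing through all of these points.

Forward differences of the values at u = 4, 6, 8, 10, 12, 14:
  q  : -19  -27  -35  -43  -51  -59
  Δ  : -8  -8  -8  -8  -8
  Δ^2: 0  0  0  0
  Δ^3: 0  0  0
  Δ^4: 0  0
  Δ^5: 0
The first differences are constant (-8) and nonzero, while all higher differences vanish, so the minimal degree is 1.

1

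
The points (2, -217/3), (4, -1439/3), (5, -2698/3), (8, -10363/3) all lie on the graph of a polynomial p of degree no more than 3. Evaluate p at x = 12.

Write p(x) = ax^3 + bx^2 + cx + d. Substituting each data point gives a linear system:
  8a + 4b + 2c + d = -217/3
  64a + 16b + 4c + d = -1439/3
  125a + 25b + 5c + d = -2698/3
  512a + 64b + 8c + d = -10363/3
Solving the system yields a = -6, b = -6, c = 1/3, d = -1.
So p(x) = -6x³ - 6x² + (1/3)x - 1.
Then p(12) = -11229.

-11229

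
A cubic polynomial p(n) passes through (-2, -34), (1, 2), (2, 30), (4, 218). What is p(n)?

Write p(n) = an^3 + bn^2 + cn + d. Substituting each data point gives a linear system:
  -8a + 4b - 2c + d = -34
  a + b + c + d = 2
  8a + 4b + 2c + d = 30
  64a + 16b + 4c + d = 218
Solving the system yields a = 3, b = 1, c = 4, d = -6.
So p(n) = 3n^3 + n^2 + 4n - 6.
Check: p(2) = 30. ✓

p(n) = 3n^3 + n^2 + 4n - 6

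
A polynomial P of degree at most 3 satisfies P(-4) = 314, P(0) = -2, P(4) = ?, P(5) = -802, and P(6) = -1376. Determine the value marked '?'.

The 4 known points determine the degree-3 polynomial uniquely.
Write P(n) = an^3 + bn^2 + cn + d. Substituting each data point gives a linear system:
  -64a + 16b - 4c + d = 314
  d = -2
  125a + 25b + 5c + d = -802
  216a + 36b + 6c + d = -1376
Solving the system yields a = -6, b = -3, c = 5, d = -2.
So P(n) = -6n³ - 3n² + 5n - 2.
Then P(4) = -414.

-414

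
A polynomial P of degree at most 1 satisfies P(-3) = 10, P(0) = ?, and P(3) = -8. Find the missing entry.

1

The 2 known points determine the degree-1 polynomial uniquely.
Write P(n) = an + b. Substituting each data point gives a linear system:
  -3a + b = 10
  3a + b = -8
Solving the system yields a = -3, b = 1.
So P(n) = -3n + 1.
Then P(0) = 1.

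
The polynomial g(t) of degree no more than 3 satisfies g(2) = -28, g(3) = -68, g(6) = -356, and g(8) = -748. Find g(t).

Write g(t) = at^3 + bt^2 + ct + d. Substituting each data point gives a linear system:
  8a + 4b + 2c + d = -28
  27a + 9b + 3c + d = -68
  216a + 36b + 6c + d = -356
  512a + 64b + 8c + d = -748
Solving the system yields a = -1, b = -3, c = -6, d = 4.
So g(t) = -t^3 - 3t^2 - 6t + 4.
Check: g(8) = -748. ✓

g(t) = -t^3 - 3t^2 - 6t + 4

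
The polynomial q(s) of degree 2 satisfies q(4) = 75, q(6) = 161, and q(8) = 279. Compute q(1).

Write q(s) = as^2 + bs + c. Substituting each data point gives a linear system:
  16a + 4b + c = 75
  36a + 6b + c = 161
  64a + 8b + c = 279
Solving the system yields a = 4, b = 3, c = -1.
So q(s) = 4s² + 3s - 1.
Then q(1) = 6.

6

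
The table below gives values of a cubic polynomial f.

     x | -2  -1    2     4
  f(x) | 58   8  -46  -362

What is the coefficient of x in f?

-2

Write f(x) = ax^3 + bx^2 + cx + d. Substituting each data point gives a linear system:
  -8a + 4b - 2c + d = 58
  -a + b - c + d = 8
  8a + 4b + 2c + d = -46
  64a + 16b + 4c + d = -362
Solving the system yields a = -6, b = 2, c = -2, d = -2.
So f(x) = -6x^3 + 2x^2 - 2x - 2.
The coefficient of x is -2.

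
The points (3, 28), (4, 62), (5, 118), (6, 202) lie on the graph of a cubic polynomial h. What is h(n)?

h(n) = n^3 - n^2 + 4n - 2

Write h(n) = an^3 + bn^2 + cn + d. Substituting each data point gives a linear system:
  27a + 9b + 3c + d = 28
  64a + 16b + 4c + d = 62
  125a + 25b + 5c + d = 118
  216a + 36b + 6c + d = 202
Solving the system yields a = 1, b = -1, c = 4, d = -2.
So h(n) = n^3 - n^2 + 4n - 2.
Check: h(3) = 28. ✓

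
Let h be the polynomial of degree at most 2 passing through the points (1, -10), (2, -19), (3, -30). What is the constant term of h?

-3

Write h(n) = an^2 + bn + c. Substituting each data point gives a linear system:
  a + b + c = -10
  4a + 2b + c = -19
  9a + 3b + c = -30
Solving the system yields a = -1, b = -6, c = -3.
So h(n) = -n^2 - 6n - 3.
The constant term is -3.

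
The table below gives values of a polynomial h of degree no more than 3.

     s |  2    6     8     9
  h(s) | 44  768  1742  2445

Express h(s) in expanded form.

h(s) = 3s^3 + 3s^2 + s + 6

Using the Lagrange interpolation formula with nodes 2, 6, 8, 9:
  L_0(s) = (s - 6)(s - 8)(s - 9) / -168
  L_1(s) = (s - 2)(s - 8)(s - 9) / 24
  L_2(s) = (s - 2)(s - 6)(s - 9) / -12
  L_3(s) = (s - 2)(s - 6)(s - 8) / 21
Then h(s) = 44·L_0(s) + 768·L_1(s) + 1742·L_2(s) + 2445·L_3(s).
Expanding and collecting terms gives h(s) = 3s^3 + 3s^2 + s + 6.
Check: h(6) = 768. ✓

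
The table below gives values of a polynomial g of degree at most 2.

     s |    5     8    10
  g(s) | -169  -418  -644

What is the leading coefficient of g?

-6

Write g(s) = as^2 + bs + c. Substituting each data point gives a linear system:
  25a + 5b + c = -169
  64a + 8b + c = -418
  100a + 10b + c = -644
Solving the system yields a = -6, b = -5, c = 6.
So g(s) = -6s^2 - 5s + 6.
The leading coefficient is -6.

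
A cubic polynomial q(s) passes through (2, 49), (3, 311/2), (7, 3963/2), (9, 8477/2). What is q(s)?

Using the Lagrange interpolation formula with nodes 2, 3, 7, 9:
  L_0(s) = (s - 3)(s - 7)(s - 9) / -35
  L_1(s) = (s - 2)(s - 7)(s - 9) / 24
  L_2(s) = (s - 2)(s - 3)(s - 9) / -40
  L_3(s) = (s - 2)(s - 3)(s - 7) / 84
Then q(s) = 49·L_0(s) + 311/2·L_1(s) + 3963/2·L_2(s) + 8477/2·L_3(s).
Expanding and collecting terms gives q(s) = 6s³ - 2s² + (5/2)s + 4.
Check: q(3) = 311/2. ✓

q(s) = 6s^3 - 2s^2 + (5/2)s + 4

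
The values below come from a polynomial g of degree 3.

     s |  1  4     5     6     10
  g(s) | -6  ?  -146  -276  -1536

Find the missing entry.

The 4 known points determine the degree-3 polynomial uniquely.
Write g(s) = as^3 + bs^2 + cs + d. Substituting each data point gives a linear system:
  a + b + c + d = -6
  125a + 25b + 5c + d = -146
  216a + 36b + 6c + d = -276
  1000a + 100b + 10c + d = -1536
Solving the system yields a = -2, b = 5, c = -3, d = -6.
So g(s) = -2s^3 + 5s^2 - 3s - 6.
Then g(4) = -66.

-66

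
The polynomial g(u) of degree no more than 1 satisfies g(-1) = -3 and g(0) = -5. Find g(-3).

Using the Lagrange interpolation formula with nodes -1, 0:
  L_0(u) = u / -1
  L_1(u) = (u + 1) / 1
Then g(u) = -3·L_0(u) - 5·L_1(u).
Expanding and collecting terms gives g(u) = -2u - 5.
Evaluating at u = -3: g(-3) = 1.

1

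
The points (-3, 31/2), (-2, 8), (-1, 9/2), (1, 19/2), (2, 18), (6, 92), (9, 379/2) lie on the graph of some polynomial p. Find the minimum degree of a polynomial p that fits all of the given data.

2

Divided differences on the nodes -3, -2, -1, 1, 2, 6, 9:
  order 0: 31/2  8  9/2  19/2  18  92  379/2
  order 1: -15/2  -7/2  5/2  17/2  37/2  65/2
  order 2: 2  2  2  2  2
  order 3: 0  0  0  0
  order 4: 0  0  0
  order 5: 0  0
  order 6: 0
The order-2 divided differences are all 2 (nonzero) and every higher order vanishes, so the data lies on a polynomial of degree exactly 2.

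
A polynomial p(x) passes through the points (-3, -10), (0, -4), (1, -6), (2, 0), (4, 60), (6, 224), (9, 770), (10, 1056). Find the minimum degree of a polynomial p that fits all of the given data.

3

Divided differences on the nodes -3, 0, 1, 2, 4, 6, 9, 10:
  order 0: -10  -4  -6  0  60  224  770  1056
  order 1: 2  -2  6  30  82  182  286
  order 2: -1  4  8  13  20  26
  order 3: 1  1  1  1  1
  order 4: 0  0  0  0
  order 5: 0  0  0
  order 6: 0  0
  order 7: 0
The order-3 divided differences are all 1 (nonzero) and every higher order vanishes, so the data lies on a polynomial of degree exactly 3.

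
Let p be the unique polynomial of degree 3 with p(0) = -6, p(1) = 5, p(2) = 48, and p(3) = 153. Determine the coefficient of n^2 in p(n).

Write p(n) = an^3 + bn^2 + cn + d. Substituting each data point gives a linear system:
  d = -6
  a + b + c + d = 5
  8a + 4b + 2c + d = 48
  27a + 9b + 3c + d = 153
Solving the system yields a = 5, b = 1, c = 5, d = -6.
So p(n) = 5n³ + n² + 5n - 6.
The coefficient of n^2 is 1.

1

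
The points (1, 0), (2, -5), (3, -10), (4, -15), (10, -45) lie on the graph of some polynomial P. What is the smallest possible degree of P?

1

Divided differences on the nodes 1, 2, 3, 4, 10:
  order 0: 0  -5  -10  -15  -45
  order 1: -5  -5  -5  -5
  order 2: 0  0  0
  order 3: 0  0
  order 4: 0
The order-1 divided differences are all -5 (nonzero) and every higher order vanishes, so the data lies on a polynomial of degree exactly 1.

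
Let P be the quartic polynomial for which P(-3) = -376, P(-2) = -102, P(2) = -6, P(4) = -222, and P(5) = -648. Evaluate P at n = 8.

-5502

Write P(n) = an^4 + bn^3 + cn^2 + dn + e. Substituting each data point gives a linear system:
  81a - 27b + 9c - 3d + e = -376
  16a - 8b + 4c - 2d + e = -102
  16a + 8b + 4c + 2d + e = -6
  256a + 64b + 16c + 4d + e = -222
  625a + 125b + 25c + 5d + e = -648
Solving the system yields a = -2, b = 6, c = -6, d = 0, e = 2.
So P(n) = -2n^4 + 6n^3 - 6n^2 + 2.
Then P(8) = -5502.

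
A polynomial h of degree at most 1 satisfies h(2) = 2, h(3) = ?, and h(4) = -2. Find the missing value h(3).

On equispaced nodes a degree-1 polynomial has vanishing second forward difference, so
  h(2) - 2·h(3) + h(4) = 0.
Substituting the known values and solving for h(3):
  -2·h(3) = 0
  h(3) = 0.

0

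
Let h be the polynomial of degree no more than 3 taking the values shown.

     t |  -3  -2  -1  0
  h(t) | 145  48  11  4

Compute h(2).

-40

Using the Lagrange interpolation formula with nodes -3, -2, -1, 0:
  L_0(t) = (t + 2)(t + 1)t / -6
  L_1(t) = (t + 3)(t + 1)t / 2
  L_2(t) = (t + 3)(t + 2)t / -2
  L_3(t) = (t + 3)(t + 2)(t + 1) / 6
Then h(t) = 145·L_0(t) + 48·L_1(t) + 11·L_2(t) + 4·L_3(t).
Expanding and collecting terms gives h(t) = -5t³ - 2t + 4.
Evaluating at t = 2: h(2) = -40.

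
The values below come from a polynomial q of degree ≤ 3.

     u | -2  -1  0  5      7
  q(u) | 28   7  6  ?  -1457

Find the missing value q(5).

The 4 known points determine the degree-3 polynomial uniquely.
Write q(u) = au^3 + bu^2 + cu + d. Substituting each data point gives a linear system:
  -8a + 4b - 2c + d = 28
  -a + b - c + d = 7
  d = 6
  343a + 49b + 7c + d = -1457
Solving the system yields a = -4, b = -2, c = 1, d = 6.
So q(u) = -4u^3 - 2u^2 + u + 6.
Then q(5) = -539.

-539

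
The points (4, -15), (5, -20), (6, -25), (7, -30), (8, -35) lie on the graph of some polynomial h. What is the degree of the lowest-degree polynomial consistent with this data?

Forward differences of the values at x = 4, 5, 6, 7, 8:
  h  : -15  -20  -25  -30  -35
  Δ  : -5  -5  -5  -5
  Δ^2: 0  0  0
  Δ^3: 0  0
  Δ^4: 0
The first differences are constant (-5) and nonzero, while all higher differences vanish, so the minimal degree is 1.

1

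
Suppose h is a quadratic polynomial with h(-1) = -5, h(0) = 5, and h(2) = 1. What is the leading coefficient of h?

-4

Write h(s) = as^2 + bs + c. Substituting each data point gives a linear system:
  a - b + c = -5
  c = 5
  4a + 2b + c = 1
Solving the system yields a = -4, b = 6, c = 5.
So h(s) = -4s² + 6s + 5.
The leading coefficient is -4.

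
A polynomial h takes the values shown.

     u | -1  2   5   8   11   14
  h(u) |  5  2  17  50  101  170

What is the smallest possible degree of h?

Forward differences of the values at u = -1, 2, 5, 8, 11, 14:
  h  : 5  2  17  50  101  170
  Δ  : -3  15  33  51  69
  Δ^2: 18  18  18  18
  Δ^3: 0  0  0
  Δ^4: 0  0
  Δ^5: 0
The second differences are constant (18) and nonzero, while all higher differences vanish, so the minimal degree is 2.

2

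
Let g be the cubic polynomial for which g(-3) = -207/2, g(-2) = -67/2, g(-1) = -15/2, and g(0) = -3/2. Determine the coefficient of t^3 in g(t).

Write g(t) = at^3 + bt^2 + ct + d. Substituting each data point gives a linear system:
  -27a + 9b - 3c + d = -207/2
  -8a + 4b - 2c + d = -67/2
  -a + b - c + d = -15/2
  d = -3/2
Solving the system yields a = 4, b = 2, c = 4, d = -3/2.
So g(t) = 4t³ + 2t² + 4t - 3/2.
The leading coefficient is 4.

4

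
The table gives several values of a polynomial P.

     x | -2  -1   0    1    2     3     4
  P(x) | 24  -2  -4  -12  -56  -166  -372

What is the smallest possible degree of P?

Forward differences of the values at x = -2, -1, 0, 1, 2, 3, 4:
  P  : 24  -2  -4  -12  -56  -166  -372
  Δ  : -26  -2  -8  -44  -110  -206
  Δ^2: 24  -6  -36  -66  -96
  Δ^3: -30  -30  -30  -30
  Δ^4: 0  0  0
  Δ^5: 0  0
  Δ^6: 0
The third differences are constant (-30) and nonzero, while all higher differences vanish, so the minimal degree is 3.

3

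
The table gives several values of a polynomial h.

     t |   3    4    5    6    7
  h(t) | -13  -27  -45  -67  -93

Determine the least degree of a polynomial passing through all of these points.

Forward differences of the values at t = 3, 4, 5, 6, 7:
  h  : -13  -27  -45  -67  -93
  Δ  : -14  -18  -22  -26
  Δ^2: -4  -4  -4
  Δ^3: 0  0
  Δ^4: 0
The second differences are constant (-4) and nonzero, while all higher differences vanish, so the minimal degree is 2.

2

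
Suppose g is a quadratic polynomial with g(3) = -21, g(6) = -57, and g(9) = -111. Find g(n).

g(n) = -n^2 - 3n - 3

Write g(n) = an^2 + bn + c. Substituting each data point gives a linear system:
  9a + 3b + c = -21
  36a + 6b + c = -57
  81a + 9b + c = -111
Solving the system yields a = -1, b = -3, c = -3.
So g(n) = -n^2 - 3n - 3.
Check: g(6) = -57. ✓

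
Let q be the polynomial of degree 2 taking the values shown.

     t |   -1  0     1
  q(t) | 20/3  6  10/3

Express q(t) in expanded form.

Using the Lagrange interpolation formula with nodes -1, 0, 1:
  L_0(t) = t(t - 1) / 2
  L_1(t) = (t + 1)(t - 1) / -1
  L_2(t) = (t + 1)t / 2
Then q(t) = 20/3·L_0(t) + 6·L_1(t) + 10/3·L_2(t).
Expanding and collecting terms gives q(t) = -t² - (5/3)t + 6.
Check: q(-1) = 20/3. ✓

q(t) = -t^2 - (5/3)t + 6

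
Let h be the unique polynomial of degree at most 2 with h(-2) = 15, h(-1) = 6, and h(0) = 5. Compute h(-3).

32

Using the Lagrange interpolation formula with nodes -2, -1, 0:
  L_0(t) = (t + 1)t / 2
  L_1(t) = (t + 2)t / -1
  L_2(t) = (t + 2)(t + 1) / 2
Then h(t) = 15·L_0(t) + 6·L_1(t) + 5·L_2(t).
Expanding and collecting terms gives h(t) = 4t^2 + 3t + 5.
Evaluating at t = -3: h(-3) = 32.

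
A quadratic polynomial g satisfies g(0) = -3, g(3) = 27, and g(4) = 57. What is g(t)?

g(t) = 5t^2 - 5t - 3

Write g(t) = at^2 + bt + c. Substituting each data point gives a linear system:
  c = -3
  9a + 3b + c = 27
  16a + 4b + c = 57
Solving the system yields a = 5, b = -5, c = -3.
So g(t) = 5t² - 5t - 3.
Check: g(4) = 57. ✓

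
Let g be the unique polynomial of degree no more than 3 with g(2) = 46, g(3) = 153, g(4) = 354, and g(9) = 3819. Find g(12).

8946

Using the Lagrange interpolation formula with nodes 2, 3, 4, 9:
  L_0(u) = (u - 3)(u - 4)(u - 9) / -14
  L_1(u) = (u - 2)(u - 4)(u - 9) / 6
  L_2(u) = (u - 2)(u - 3)(u - 9) / -10
  L_3(u) = (u - 2)(u - 3)(u - 4) / 210
Then g(u) = 46·L_0(u) + 153·L_1(u) + 354·L_2(u) + 3819·L_3(u).
Expanding and collecting terms gives g(u) = 5u^3 + 2u^2 + 2u - 6.
Evaluating at u = 12: g(12) = 8946.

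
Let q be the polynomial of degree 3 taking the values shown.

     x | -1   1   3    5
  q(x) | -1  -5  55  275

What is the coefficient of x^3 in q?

Write q(x) = ax^3 + bx^2 + cx + d. Substituting each data point gives a linear system:
  -a + b - c + d = -1
  a + b + c + d = -5
  27a + 9b + 3c + d = 55
  125a + 25b + 5c + d = 275
Solving the system yields a = 2, b = 2, c = -4, d = -5.
So q(x) = 2x^3 + 2x^2 - 4x - 5.
The leading coefficient is 2.

2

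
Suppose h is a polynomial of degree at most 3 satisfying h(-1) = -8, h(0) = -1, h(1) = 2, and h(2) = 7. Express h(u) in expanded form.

Using the Lagrange interpolation formula with nodes -1, 0, 1, 2:
  L_0(u) = u(u - 1)(u - 2) / -6
  L_1(u) = (u + 1)(u - 1)(u - 2) / 2
  L_2(u) = (u + 1)u(u - 2) / -2
  L_3(u) = (u + 1)u(u - 1) / 6
Then h(u) = -8·L_0(u) - 1·L_1(u) + 2·L_2(u) + 7·L_3(u).
Expanding and collecting terms gives h(u) = u³ - 2u² + 4u - 1.
Check: h(2) = 7. ✓

h(u) = u^3 - 2u^2 + 4u - 1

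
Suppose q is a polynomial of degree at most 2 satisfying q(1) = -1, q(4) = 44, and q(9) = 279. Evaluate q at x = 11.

Using the Lagrange interpolation formula with nodes 1, 4, 9:
  L_0(x) = (x - 4)(x - 9) / 24
  L_1(x) = (x - 1)(x - 9) / -15
  L_2(x) = (x - 1)(x - 4) / 40
Then q(x) = -1·L_0(x) + 44·L_1(x) + 279·L_2(x).
Expanding and collecting terms gives q(x) = 4x² - 5x.
Evaluating at x = 11: q(11) = 429.

429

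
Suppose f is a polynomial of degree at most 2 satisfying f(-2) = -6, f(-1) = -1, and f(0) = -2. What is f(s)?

f(s) = -3s^2 - 4s - 2

Write f(s) = as^2 + bs + c. Substituting each data point gives a linear system:
  4a - 2b + c = -6
  a - b + c = -1
  c = -2
Solving the system yields a = -3, b = -4, c = -2.
So f(s) = -3s^2 - 4s - 2.
Check: f(-1) = -1. ✓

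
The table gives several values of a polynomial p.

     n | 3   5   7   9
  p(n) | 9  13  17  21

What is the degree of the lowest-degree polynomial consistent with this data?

Forward differences of the values at n = 3, 5, 7, 9:
  p  : 9  13  17  21
  Δ  : 4  4  4
  Δ^2: 0  0
  Δ^3: 0
The first differences are constant (4) and nonzero, while all higher differences vanish, so the minimal degree is 1.

1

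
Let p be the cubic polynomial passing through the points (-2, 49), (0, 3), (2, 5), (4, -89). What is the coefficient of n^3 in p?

Write p(n) = an^3 + bn^2 + cn + d. Substituting each data point gives a linear system:
  -8a + 4b - 2c + d = 49
  d = 3
  8a + 4b + 2c + d = 5
  64a + 16b + 4c + d = -89
Solving the system yields a = -3, b = 6, c = 1, d = 3.
So p(n) = -3n^3 + 6n^2 + n + 3.
The leading coefficient is -3.

-3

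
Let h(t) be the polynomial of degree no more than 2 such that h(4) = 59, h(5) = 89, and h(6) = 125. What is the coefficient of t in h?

3

Write h(t) = at^2 + bt + c. Substituting each data point gives a linear system:
  16a + 4b + c = 59
  25a + 5b + c = 89
  36a + 6b + c = 125
Solving the system yields a = 3, b = 3, c = -1.
So h(t) = 3t^2 + 3t - 1.
The coefficient of t is 3.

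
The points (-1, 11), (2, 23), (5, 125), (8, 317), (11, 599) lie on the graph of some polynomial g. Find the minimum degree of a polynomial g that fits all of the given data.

2

Forward differences of the values at x = -1, 2, 5, 8, 11:
  g  : 11  23  125  317  599
  Δ  : 12  102  192  282
  Δ^2: 90  90  90
  Δ^3: 0  0
  Δ^4: 0
The second differences are constant (90) and nonzero, while all higher differences vanish, so the minimal degree is 2.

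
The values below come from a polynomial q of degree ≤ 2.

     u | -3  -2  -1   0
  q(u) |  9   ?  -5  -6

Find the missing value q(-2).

The 3 known points determine the degree-2 polynomial uniquely.
Write q(u) = au^2 + bu + c. Substituting each data point gives a linear system:
  9a - 3b + c = 9
  a - b + c = -5
  c = -6
Solving the system yields a = 2, b = 1, c = -6.
So q(u) = 2u² + u - 6.
Then q(-2) = 0.

0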